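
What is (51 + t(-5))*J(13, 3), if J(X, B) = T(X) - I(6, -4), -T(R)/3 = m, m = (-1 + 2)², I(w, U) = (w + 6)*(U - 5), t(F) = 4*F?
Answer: 3255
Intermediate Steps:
I(w, U) = (-5 + U)*(6 + w) (I(w, U) = (6 + w)*(-5 + U) = (-5 + U)*(6 + w))
m = 1 (m = 1² = 1)
T(R) = -3 (T(R) = -3*1 = -3)
J(X, B) = 105 (J(X, B) = -3 - (-30 - 5*6 + 6*(-4) - 4*6) = -3 - (-30 - 30 - 24 - 24) = -3 - 1*(-108) = -3 + 108 = 105)
(51 + t(-5))*J(13, 3) = (51 + 4*(-5))*105 = (51 - 20)*105 = 31*105 = 3255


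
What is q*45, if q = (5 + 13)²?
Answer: 14580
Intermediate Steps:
q = 324 (q = 18² = 324)
q*45 = 324*45 = 14580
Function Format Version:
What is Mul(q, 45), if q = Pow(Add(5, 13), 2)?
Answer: 14580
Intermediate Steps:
q = 324 (q = Pow(18, 2) = 324)
Mul(q, 45) = Mul(324, 45) = 14580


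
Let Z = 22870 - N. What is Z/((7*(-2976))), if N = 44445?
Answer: 21575/20832 ≈ 1.0357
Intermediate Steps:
Z = -21575 (Z = 22870 - 1*44445 = 22870 - 44445 = -21575)
Z/((7*(-2976))) = -21575/(7*(-2976)) = -21575/(-20832) = -21575*(-1/20832) = 21575/20832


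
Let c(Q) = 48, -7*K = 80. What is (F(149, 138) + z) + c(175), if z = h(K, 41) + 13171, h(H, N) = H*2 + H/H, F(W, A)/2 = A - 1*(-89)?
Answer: 95558/7 ≈ 13651.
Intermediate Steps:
K = -80/7 (K = -⅐*80 = -80/7 ≈ -11.429)
F(W, A) = 178 + 2*A (F(W, A) = 2*(A - 1*(-89)) = 2*(A + 89) = 2*(89 + A) = 178 + 2*A)
h(H, N) = 1 + 2*H (h(H, N) = 2*H + 1 = 1 + 2*H)
z = 92044/7 (z = (1 + 2*(-80/7)) + 13171 = (1 - 160/7) + 13171 = -153/7 + 13171 = 92044/7 ≈ 13149.)
(F(149, 138) + z) + c(175) = ((178 + 2*138) + 92044/7) + 48 = ((178 + 276) + 92044/7) + 48 = (454 + 92044/7) + 48 = 95222/7 + 48 = 95558/7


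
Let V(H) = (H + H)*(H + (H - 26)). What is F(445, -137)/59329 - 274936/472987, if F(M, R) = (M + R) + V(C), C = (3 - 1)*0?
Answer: -16165997948/28061845723 ≈ -0.57608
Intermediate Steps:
C = 0 (C = 2*0 = 0)
V(H) = 2*H*(-26 + 2*H) (V(H) = (2*H)*(H + (-26 + H)) = (2*H)*(-26 + 2*H) = 2*H*(-26 + 2*H))
F(M, R) = M + R (F(M, R) = (M + R) + 4*0*(-13 + 0) = (M + R) + 4*0*(-13) = (M + R) + 0 = M + R)
F(445, -137)/59329 - 274936/472987 = (445 - 137)/59329 - 274936/472987 = 308*(1/59329) - 274936*1/472987 = 308/59329 - 274936/472987 = -16165997948/28061845723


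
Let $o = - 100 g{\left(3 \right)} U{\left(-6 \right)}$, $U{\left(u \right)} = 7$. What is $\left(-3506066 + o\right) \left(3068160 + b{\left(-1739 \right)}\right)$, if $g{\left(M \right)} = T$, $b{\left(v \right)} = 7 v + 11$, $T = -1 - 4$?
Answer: $-10703834690868$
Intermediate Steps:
$T = -5$ ($T = -1 - 4 = -5$)
$b{\left(v \right)} = 11 + 7 v$
$g{\left(M \right)} = -5$
$o = 3500$ ($o = \left(-100\right) \left(-5\right) 7 = 500 \cdot 7 = 3500$)
$\left(-3506066 + o\right) \left(3068160 + b{\left(-1739 \right)}\right) = \left(-3506066 + 3500\right) \left(3068160 + \left(11 + 7 \left(-1739\right)\right)\right) = - 3502566 \left(3068160 + \left(11 - 12173\right)\right) = - 3502566 \left(3068160 - 12162\right) = \left(-3502566\right) 3055998 = -10703834690868$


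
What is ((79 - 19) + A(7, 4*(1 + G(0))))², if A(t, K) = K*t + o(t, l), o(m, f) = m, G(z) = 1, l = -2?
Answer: 15129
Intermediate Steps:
A(t, K) = t + K*t (A(t, K) = K*t + t = t + K*t)
((79 - 19) + A(7, 4*(1 + G(0))))² = ((79 - 19) + 7*(1 + 4*(1 + 1)))² = (60 + 7*(1 + 4*2))² = (60 + 7*(1 + 8))² = (60 + 7*9)² = (60 + 63)² = 123² = 15129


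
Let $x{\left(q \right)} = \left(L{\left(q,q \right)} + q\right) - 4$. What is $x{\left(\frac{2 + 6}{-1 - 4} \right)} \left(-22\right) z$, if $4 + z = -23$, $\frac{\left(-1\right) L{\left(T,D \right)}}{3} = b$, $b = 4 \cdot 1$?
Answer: $- \frac{52272}{5} \approx -10454.0$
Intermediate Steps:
$b = 4$
$L{\left(T,D \right)} = -12$ ($L{\left(T,D \right)} = \left(-3\right) 4 = -12$)
$z = -27$ ($z = -4 - 23 = -27$)
$x{\left(q \right)} = -16 + q$ ($x{\left(q \right)} = \left(-12 + q\right) - 4 = -16 + q$)
$x{\left(\frac{2 + 6}{-1 - 4} \right)} \left(-22\right) z = \left(-16 + \frac{2 + 6}{-1 - 4}\right) \left(-22\right) \left(-27\right) = \left(-16 + \frac{8}{-5}\right) \left(-22\right) \left(-27\right) = \left(-16 + 8 \left(- \frac{1}{5}\right)\right) \left(-22\right) \left(-27\right) = \left(-16 - \frac{8}{5}\right) \left(-22\right) \left(-27\right) = \left(- \frac{88}{5}\right) \left(-22\right) \left(-27\right) = \frac{1936}{5} \left(-27\right) = - \frac{52272}{5}$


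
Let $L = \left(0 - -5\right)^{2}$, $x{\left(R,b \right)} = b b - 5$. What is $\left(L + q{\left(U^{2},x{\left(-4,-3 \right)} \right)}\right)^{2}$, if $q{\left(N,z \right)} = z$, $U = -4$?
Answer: $841$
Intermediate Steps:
$x{\left(R,b \right)} = -5 + b^{2}$ ($x{\left(R,b \right)} = b^{2} - 5 = -5 + b^{2}$)
$L = 25$ ($L = \left(0 + 5\right)^{2} = 5^{2} = 25$)
$\left(L + q{\left(U^{2},x{\left(-4,-3 \right)} \right)}\right)^{2} = \left(25 - \left(5 - \left(-3\right)^{2}\right)\right)^{2} = \left(25 + \left(-5 + 9\right)\right)^{2} = \left(25 + 4\right)^{2} = 29^{2} = 841$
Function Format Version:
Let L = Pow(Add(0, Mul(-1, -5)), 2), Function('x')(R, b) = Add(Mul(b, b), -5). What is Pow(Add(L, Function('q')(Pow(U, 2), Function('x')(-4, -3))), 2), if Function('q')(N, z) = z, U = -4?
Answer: 841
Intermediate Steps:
Function('x')(R, b) = Add(-5, Pow(b, 2)) (Function('x')(R, b) = Add(Pow(b, 2), -5) = Add(-5, Pow(b, 2)))
L = 25 (L = Pow(Add(0, 5), 2) = Pow(5, 2) = 25)
Pow(Add(L, Function('q')(Pow(U, 2), Function('x')(-4, -3))), 2) = Pow(Add(25, Add(-5, Pow(-3, 2))), 2) = Pow(Add(25, Add(-5, 9)), 2) = Pow(Add(25, 4), 2) = Pow(29, 2) = 841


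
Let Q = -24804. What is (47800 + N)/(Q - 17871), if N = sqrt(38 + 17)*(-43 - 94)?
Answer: -1912/1707 + 137*sqrt(55)/42675 ≈ -1.0963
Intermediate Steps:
N = -137*sqrt(55) (N = sqrt(55)*(-137) = -137*sqrt(55) ≈ -1016.0)
(47800 + N)/(Q - 17871) = (47800 - 137*sqrt(55))/(-24804 - 17871) = (47800 - 137*sqrt(55))/(-42675) = (47800 - 137*sqrt(55))*(-1/42675) = -1912/1707 + 137*sqrt(55)/42675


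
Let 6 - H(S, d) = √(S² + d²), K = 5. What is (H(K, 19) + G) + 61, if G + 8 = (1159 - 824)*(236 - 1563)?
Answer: -444486 - √386 ≈ -4.4451e+5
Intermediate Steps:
H(S, d) = 6 - √(S² + d²)
G = -444553 (G = -8 + (1159 - 824)*(236 - 1563) = -8 + 335*(-1327) = -8 - 444545 = -444553)
(H(K, 19) + G) + 61 = ((6 - √(5² + 19²)) - 444553) + 61 = ((6 - √(25 + 361)) - 444553) + 61 = ((6 - √386) - 444553) + 61 = (-444547 - √386) + 61 = -444486 - √386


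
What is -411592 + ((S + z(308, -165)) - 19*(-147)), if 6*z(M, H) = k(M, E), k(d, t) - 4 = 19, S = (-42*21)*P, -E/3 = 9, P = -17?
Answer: -2362807/6 ≈ -3.9380e+5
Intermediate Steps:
E = -27 (E = -3*9 = -27)
S = 14994 (S = -42*21*(-17) = -882*(-17) = 14994)
k(d, t) = 23 (k(d, t) = 4 + 19 = 23)
z(M, H) = 23/6 (z(M, H) = (1/6)*23 = 23/6)
-411592 + ((S + z(308, -165)) - 19*(-147)) = -411592 + ((14994 + 23/6) - 19*(-147)) = -411592 + (89987/6 + 2793) = -411592 + 106745/6 = -2362807/6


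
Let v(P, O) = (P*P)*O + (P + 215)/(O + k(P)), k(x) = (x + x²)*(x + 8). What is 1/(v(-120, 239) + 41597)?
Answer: 1599121/5570053469742 ≈ 2.8709e-7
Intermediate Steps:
k(x) = (8 + x)*(x + x²) (k(x) = (x + x²)*(8 + x) = (8 + x)*(x + x²))
v(P, O) = O*P² + (215 + P)/(O + P*(8 + P² + 9*P)) (v(P, O) = (P*P)*O + (P + 215)/(O + P*(8 + P² + 9*P)) = P²*O + (215 + P)/(O + P*(8 + P² + 9*P)) = O*P² + (215 + P)/(O + P*(8 + P² + 9*P)))
1/(v(-120, 239) + 41597) = 1/((215 - 120 + 239²*(-120)² + 239*(-120)³*(8 + (-120)² + 9*(-120)))/(239 - 120*(8 + (-120)² + 9*(-120))) + 41597) = 1/((215 - 120 + 57121*14400 + 239*(-1728000)*(8 + 14400 - 1080))/(239 - 120*(8 + 14400 - 1080)) + 41597) = 1/((215 - 120 + 822542400 + 239*(-1728000)*13328)/(239 - 120*13328) + 41597) = 1/((215 - 120 + 822542400 - 5504357376000)/(239 - 1599360) + 41597) = 1/(-5503534833505/(-1599121) + 41597) = 1/(-1/1599121*(-5503534833505) + 41597) = 1/(5503534833505/1599121 + 41597) = 1/(5570053469742/1599121) = 1599121/5570053469742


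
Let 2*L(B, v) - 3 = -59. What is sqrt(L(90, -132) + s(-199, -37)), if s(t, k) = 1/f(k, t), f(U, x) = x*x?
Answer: 3*I*sqrt(123203)/199 ≈ 5.2915*I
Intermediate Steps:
f(U, x) = x**2
L(B, v) = -28 (L(B, v) = 3/2 + (1/2)*(-59) = 3/2 - 59/2 = -28)
s(t, k) = t**(-2) (s(t, k) = 1/(t**2) = t**(-2))
sqrt(L(90, -132) + s(-199, -37)) = sqrt(-28 + (-199)**(-2)) = sqrt(-28 + 1/39601) = sqrt(-1108827/39601) = 3*I*sqrt(123203)/199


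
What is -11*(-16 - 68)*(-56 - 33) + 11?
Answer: -82225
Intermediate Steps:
-11*(-16 - 68)*(-56 - 33) + 11 = -(-924)*(-89) + 11 = -11*7476 + 11 = -82236 + 11 = -82225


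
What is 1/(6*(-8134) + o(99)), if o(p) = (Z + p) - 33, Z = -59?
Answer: -1/48797 ≈ -2.0493e-5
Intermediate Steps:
o(p) = -92 + p (o(p) = (-59 + p) - 33 = -92 + p)
1/(6*(-8134) + o(99)) = 1/(6*(-8134) + (-92 + 99)) = 1/(-48804 + 7) = 1/(-48797) = -1/48797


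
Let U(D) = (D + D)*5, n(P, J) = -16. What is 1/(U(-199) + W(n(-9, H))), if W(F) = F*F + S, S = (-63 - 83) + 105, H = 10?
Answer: -1/1775 ≈ -0.00056338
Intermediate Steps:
S = -41 (S = -146 + 105 = -41)
W(F) = -41 + F² (W(F) = F*F - 41 = F² - 41 = -41 + F²)
U(D) = 10*D (U(D) = (2*D)*5 = 10*D)
1/(U(-199) + W(n(-9, H))) = 1/(10*(-199) + (-41 + (-16)²)) = 1/(-1990 + (-41 + 256)) = 1/(-1990 + 215) = 1/(-1775) = -1/1775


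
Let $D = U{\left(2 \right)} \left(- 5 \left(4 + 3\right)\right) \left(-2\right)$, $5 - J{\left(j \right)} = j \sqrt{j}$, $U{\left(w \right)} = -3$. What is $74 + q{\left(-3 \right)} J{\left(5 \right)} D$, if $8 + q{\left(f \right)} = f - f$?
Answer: $8474 - 8400 \sqrt{5} \approx -10309.0$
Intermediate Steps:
$q{\left(f \right)} = -8$ ($q{\left(f \right)} = -8 + \left(f - f\right) = -8 + 0 = -8$)
$J{\left(j \right)} = 5 - j^{\frac{3}{2}}$ ($J{\left(j \right)} = 5 - j \sqrt{j} = 5 - j^{\frac{3}{2}}$)
$D = -210$ ($D = - 3 \left(- 5 \left(4 + 3\right)\right) \left(-2\right) = - 3 \left(\left(-5\right) 7\right) \left(-2\right) = \left(-3\right) \left(-35\right) \left(-2\right) = 105 \left(-2\right) = -210$)
$74 + q{\left(-3 \right)} J{\left(5 \right)} D = 74 + - 8 \left(5 - 5^{\frac{3}{2}}\right) \left(-210\right) = 74 + - 8 \left(5 - 5 \sqrt{5}\right) \left(-210\right) = 74 + \left(-40 + 40 \sqrt{5}\right) \left(-210\right) = 74 + \left(8400 - 8400 \sqrt{5}\right) = 8474 - 8400 \sqrt{5}$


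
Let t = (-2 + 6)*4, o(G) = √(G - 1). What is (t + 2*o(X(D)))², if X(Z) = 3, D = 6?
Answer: 264 + 64*√2 ≈ 354.51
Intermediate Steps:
o(G) = √(-1 + G)
t = 16 (t = 4*4 = 16)
(t + 2*o(X(D)))² = (16 + 2*√(-1 + 3))² = (16 + 2*√2)²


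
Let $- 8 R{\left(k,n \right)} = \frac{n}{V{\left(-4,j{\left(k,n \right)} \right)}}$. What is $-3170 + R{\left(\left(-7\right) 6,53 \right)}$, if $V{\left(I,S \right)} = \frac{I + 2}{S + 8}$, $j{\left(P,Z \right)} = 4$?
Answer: $- \frac{12521}{4} \approx -3130.3$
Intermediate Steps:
$V{\left(I,S \right)} = \frac{2 + I}{8 + S}$
$R{\left(k,n \right)} = \frac{3 n}{4}$ ($R{\left(k,n \right)} = - \frac{n \frac{1}{\frac{1}{8 + 4} \left(2 - 4\right)}}{8} = - \frac{n \frac{1}{\frac{1}{12} \left(-2\right)}}{8} = - \frac{n \frac{1}{- \frac{1}{6}}}{8} = - \frac{n \left(-6\right)}{8} = - \frac{\left(-6\right) n}{8} = \frac{3 n}{4}$)
$-3170 + R{\left(\left(-7\right) 6,53 \right)} = -3170 + \frac{3}{4} \cdot 53 = -3170 + \frac{159}{4} = - \frac{12521}{4}$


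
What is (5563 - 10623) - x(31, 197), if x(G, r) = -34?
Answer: -5026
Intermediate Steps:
(5563 - 10623) - x(31, 197) = (5563 - 10623) - 1*(-34) = -5060 + 34 = -5026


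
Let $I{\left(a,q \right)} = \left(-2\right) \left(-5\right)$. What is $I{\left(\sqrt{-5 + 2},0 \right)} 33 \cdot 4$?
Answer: $1320$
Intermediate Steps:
$I{\left(a,q \right)} = 10$
$I{\left(\sqrt{-5 + 2},0 \right)} 33 \cdot 4 = 10 \cdot 33 \cdot 4 = 330 \cdot 4 = 1320$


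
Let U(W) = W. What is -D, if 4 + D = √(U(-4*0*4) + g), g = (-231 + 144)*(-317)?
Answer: 4 - √27579 ≈ -162.07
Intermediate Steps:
g = 27579 (g = -87*(-317) = 27579)
D = -4 + √27579 (D = -4 + √(-4*0*4 + 27579) = -4 + √(0*4 + 27579) = -4 + √(0 + 27579) = -4 + √27579 ≈ 162.07)
-D = -(-4 + √27579) = 4 - √27579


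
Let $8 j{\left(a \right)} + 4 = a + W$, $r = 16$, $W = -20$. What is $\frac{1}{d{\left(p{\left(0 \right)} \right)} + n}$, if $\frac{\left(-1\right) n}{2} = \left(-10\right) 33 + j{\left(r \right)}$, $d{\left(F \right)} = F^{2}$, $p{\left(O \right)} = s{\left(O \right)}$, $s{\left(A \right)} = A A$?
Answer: $\frac{1}{662} \approx 0.0015106$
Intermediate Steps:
$s{\left(A \right)} = A^{2}$
$p{\left(O \right)} = O^{2}$
$j{\left(a \right)} = -3 + \frac{a}{8}$ ($j{\left(a \right)} = - \frac{1}{2} + \frac{a - 20}{8} = - \frac{1}{2} + \frac{-20 + a}{8} = - \frac{1}{2} + \left(- \frac{5}{2} + \frac{a}{8}\right) = -3 + \frac{a}{8}$)
$n = 662$ ($n = - 2 \left(\left(-10\right) 33 + \left(-3 + \frac{1}{8} \cdot 16\right)\right) = - 2 \left(-330 + \left(-3 + 2\right)\right) = - 2 \left(-330 - 1\right) = \left(-2\right) \left(-331\right) = 662$)
$\frac{1}{d{\left(p{\left(0 \right)} \right)} + n} = \frac{1}{\left(0^{2}\right)^{2} + 662} = \frac{1}{0^{2} + 662} = \frac{1}{0 + 662} = \frac{1}{662}$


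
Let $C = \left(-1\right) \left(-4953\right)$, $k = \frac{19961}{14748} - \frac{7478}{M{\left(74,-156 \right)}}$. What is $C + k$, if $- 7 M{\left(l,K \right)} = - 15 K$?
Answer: $\frac{14312360209}{2875860} \approx 4976.7$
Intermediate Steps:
$M{\left(l,K \right)} = \frac{15 K}{7}$ ($M{\left(l,K \right)} = - \frac{\left(-15\right) K}{7} = \frac{15 K}{7}$)
$k = \frac{68225629}{2875860}$ ($k = \frac{19961}{14748} - \frac{7478}{\frac{15}{7} \left(-156\right)} = 19961 \cdot \frac{1}{14748} - \frac{7478}{- \frac{2340}{7}} = \frac{19961}{14748} - - \frac{26173}{1170} = \frac{19961}{14748} + \frac{26173}{1170} = \frac{68225629}{2875860} \approx 23.724$)
$C = 4953$
$C + k = 4953 + \frac{68225629}{2875860} = \frac{14312360209}{2875860}$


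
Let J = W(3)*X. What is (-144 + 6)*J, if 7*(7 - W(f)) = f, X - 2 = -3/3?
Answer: -6348/7 ≈ -906.86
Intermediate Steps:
X = 1 (X = 2 - 3/3 = 2 - 3*1/3 = 2 - 1 = 1)
W(f) = 7 - f/7
J = 46/7 (J = (7 - 1/7*3)*1 = (7 - 3/7)*1 = (46/7)*1 = 46/7 ≈ 6.5714)
(-144 + 6)*J = (-144 + 6)*(46/7) = -138*46/7 = -6348/7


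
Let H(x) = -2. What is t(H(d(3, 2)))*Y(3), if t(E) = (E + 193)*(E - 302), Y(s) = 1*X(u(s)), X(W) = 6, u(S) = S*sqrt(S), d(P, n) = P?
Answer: -348384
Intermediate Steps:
u(S) = S**(3/2)
Y(s) = 6 (Y(s) = 1*6 = 6)
t(E) = (-302 + E)*(193 + E) (t(E) = (193 + E)*(-302 + E) = (-302 + E)*(193 + E))
t(H(d(3, 2)))*Y(3) = (-58286 + (-2)**2 - 109*(-2))*6 = (-58286 + 4 + 218)*6 = -58064*6 = -348384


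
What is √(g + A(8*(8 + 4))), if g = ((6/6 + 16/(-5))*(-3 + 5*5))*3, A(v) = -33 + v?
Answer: I*√2055/5 ≈ 9.0664*I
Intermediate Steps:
g = -726/5 (g = ((6*(⅙) + 16*(-⅕))*(-3 + 25))*3 = ((1 - 16/5)*22)*3 = -11/5*22*3 = -242/5*3 = -726/5 ≈ -145.20)
√(g + A(8*(8 + 4))) = √(-726/5 + (-33 + 8*(8 + 4))) = √(-726/5 + (-33 + 8*12)) = √(-726/5 + (-33 + 96)) = √(-726/5 + 63) = √(-411/5) = I*√2055/5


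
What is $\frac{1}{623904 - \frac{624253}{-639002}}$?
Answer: $\frac{91286}{56953789723} \approx 1.6028 \cdot 10^{-6}$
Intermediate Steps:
$\frac{1}{623904 - \frac{624253}{-639002}} = \frac{1}{623904 - - \frac{89179}{91286}} = \frac{1}{623904 + \frac{89179}{91286}} = \frac{1}{\frac{56953789723}{91286}} = \frac{91286}{56953789723}$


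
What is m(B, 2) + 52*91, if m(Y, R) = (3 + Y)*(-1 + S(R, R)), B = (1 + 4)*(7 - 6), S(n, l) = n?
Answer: 4740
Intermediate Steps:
B = 5 (B = 5*1 = 5)
m(Y, R) = (-1 + R)*(3 + Y) (m(Y, R) = (3 + Y)*(-1 + R) = (-1 + R)*(3 + Y))
m(B, 2) + 52*91 = (-3 - 1*5 + 3*2 + 2*5) + 52*91 = (-3 - 5 + 6 + 10) + 4732 = 8 + 4732 = 4740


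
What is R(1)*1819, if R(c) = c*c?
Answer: 1819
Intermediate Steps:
R(c) = c**2
R(1)*1819 = 1**2*1819 = 1*1819 = 1819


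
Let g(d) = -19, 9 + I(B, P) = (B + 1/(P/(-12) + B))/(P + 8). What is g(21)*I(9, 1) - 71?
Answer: 25925/321 ≈ 80.763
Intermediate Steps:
I(B, P) = -9 + (B + 1/(B - P/12))/(8 + P) (I(B, P) = -9 + (B + 1/(P/(-12) + B))/(P + 8) = -9 + (B + 1/(P*(-1/12) + B))/(8 + P) = -9 + (B + 1/(-P/12 + B))/(8 + P) = -9 + (B + 1/(B - P/12))/(8 + P))
g(21)*I(9, 1) - 71 = -19*(12 - 864*9 + 9*1² + 12*9² + 72*1 - 109*9*1)/(-1*1² - 8*1 + 96*9 + 12*9*1) - 71 = -19*(12 - 7776 + 9*1 + 12*81 + 72 - 981)/(-1*1 - 8 + 864 + 108) - 71 = -19*(12 - 7776 + 9 + 972 + 72 - 981)/(-1 - 8 + 864 + 108) - 71 = -19*(-7692)/963 - 71 = -19*(-2564/321) - 71 = 48716/321 - 71 = 25925/321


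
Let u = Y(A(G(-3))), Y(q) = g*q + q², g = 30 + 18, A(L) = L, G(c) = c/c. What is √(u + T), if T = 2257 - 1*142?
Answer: 2*√541 ≈ 46.519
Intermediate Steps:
G(c) = 1
g = 48
T = 2115 (T = 2257 - 142 = 2115)
Y(q) = q² + 48*q (Y(q) = 48*q + q² = q² + 48*q)
u = 49 (u = 1*(48 + 1) = 1*49 = 49)
√(u + T) = √(49 + 2115) = √2164 = 2*√541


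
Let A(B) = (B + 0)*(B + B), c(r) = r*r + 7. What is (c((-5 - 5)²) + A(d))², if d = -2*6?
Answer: 105987025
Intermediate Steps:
d = -12
c(r) = 7 + r² (c(r) = r² + 7 = 7 + r²)
A(B) = 2*B² (A(B) = B*(2*B) = 2*B²)
(c((-5 - 5)²) + A(d))² = ((7 + ((-5 - 5)²)²) + 2*(-12)²)² = ((7 + ((-10)²)²) + 2*144)² = ((7 + 100²) + 288)² = ((7 + 10000) + 288)² = (10007 + 288)² = 10295² = 105987025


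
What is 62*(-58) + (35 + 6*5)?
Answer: -3531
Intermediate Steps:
62*(-58) + (35 + 6*5) = -3596 + (35 + 30) = -3596 + 65 = -3531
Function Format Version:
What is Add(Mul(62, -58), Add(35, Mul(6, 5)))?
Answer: -3531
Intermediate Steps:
Add(Mul(62, -58), Add(35, Mul(6, 5))) = Add(-3596, Add(35, 30)) = Add(-3596, 65) = -3531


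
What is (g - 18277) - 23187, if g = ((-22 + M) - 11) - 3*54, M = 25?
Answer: -41634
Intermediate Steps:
g = -170 (g = ((-22 + 25) - 11) - 3*54 = (3 - 11) - 162 = -8 - 162 = -170)
(g - 18277) - 23187 = (-170 - 18277) - 23187 = -18447 - 23187 = -41634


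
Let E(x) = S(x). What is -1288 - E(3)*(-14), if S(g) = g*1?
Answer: -1246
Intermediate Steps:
S(g) = g
E(x) = x
-1288 - E(3)*(-14) = -1288 - 3*(-14) = -1288 - 1*(-42) = -1288 + 42 = -1246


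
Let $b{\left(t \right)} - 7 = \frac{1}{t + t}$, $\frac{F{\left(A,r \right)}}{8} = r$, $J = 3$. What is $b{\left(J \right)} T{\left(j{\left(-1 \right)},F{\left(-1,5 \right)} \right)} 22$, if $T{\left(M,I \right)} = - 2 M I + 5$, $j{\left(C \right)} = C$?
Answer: $\frac{40205}{3} \approx 13402.0$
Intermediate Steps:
$F{\left(A,r \right)} = 8 r$
$b{\left(t \right)} = 7 + \frac{1}{2 t}$ ($b{\left(t \right)} = 7 + \frac{1}{t + t} = 7 + \frac{1}{2 t}$)
$T{\left(M,I \right)} = 5 - 2 I M$ ($T{\left(M,I \right)} = - 2 I M + 5 = 5 - 2 I M$)
$b{\left(J \right)} T{\left(j{\left(-1 \right)},F{\left(-1,5 \right)} \right)} 22 = \left(7 + \frac{1}{2 \cdot 3}\right) \left(5 - 2 \cdot 8 \cdot 5 \left(-1\right)\right) 22 = \left(7 + \frac{1}{2} \cdot \frac{1}{3}\right) \left(5 - 80 \left(-1\right)\right) 22 = \left(7 + \frac{1}{6}\right) \left(5 + 80\right) 22 = \frac{43}{6} \cdot 85 \cdot 22 = \frac{3655}{6} \cdot 22 = \frac{40205}{3}$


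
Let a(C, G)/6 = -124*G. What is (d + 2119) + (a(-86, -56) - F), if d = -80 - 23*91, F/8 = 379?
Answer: 38578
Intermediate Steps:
F = 3032 (F = 8*379 = 3032)
a(C, G) = -744*G (a(C, G) = 6*(-124*G) = -744*G)
d = -2173 (d = -80 - 2093 = -2173)
(d + 2119) + (a(-86, -56) - F) = (-2173 + 2119) + (-744*(-56) - 1*3032) = -54 + (41664 - 3032) = -54 + 38632 = 38578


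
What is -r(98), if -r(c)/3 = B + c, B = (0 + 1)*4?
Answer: 306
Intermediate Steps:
B = 4 (B = 1*4 = 4)
r(c) = -12 - 3*c (r(c) = -3*(4 + c) = -12 - 3*c)
-r(98) = -(-12 - 3*98) = -(-12 - 294) = -1*(-306) = 306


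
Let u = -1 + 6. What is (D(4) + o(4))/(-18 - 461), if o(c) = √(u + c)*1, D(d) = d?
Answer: -7/479 ≈ -0.014614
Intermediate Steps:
u = 5
o(c) = √(5 + c) (o(c) = √(5 + c)*1 = √(5 + c))
(D(4) + o(4))/(-18 - 461) = (4 + √(5 + 4))/(-18 - 461) = (4 + √9)/(-479) = (4 + 3)*(-1/479) = 7*(-1/479) = -7/479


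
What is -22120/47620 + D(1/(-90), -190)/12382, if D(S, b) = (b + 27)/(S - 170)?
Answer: -104752246411/225548537071 ≈ -0.46443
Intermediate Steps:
D(S, b) = (27 + b)/(-170 + S)
-22120/47620 + D(1/(-90), -190)/12382 = -22120/47620 + ((27 - 190)/(-170 + 1/(-90)))/12382 = -22120*1/47620 + (-163/(-170 - 1/90))*(1/12382) = -1106/2381 + (-163/(-15301/90))*(1/12382) = -1106/2381 - 90/15301*(-163)*(1/12382) = -1106/2381 + (14670/15301)*(1/12382) = -1106/2381 + 7335/94728491 = -104752246411/225548537071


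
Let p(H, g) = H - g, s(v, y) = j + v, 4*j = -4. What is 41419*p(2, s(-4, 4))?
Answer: 289933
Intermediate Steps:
j = -1 (j = (1/4)*(-4) = -1)
s(v, y) = -1 + v
41419*p(2, s(-4, 4)) = 41419*(2 - (-1 - 4)) = 41419*(2 - 1*(-5)) = 41419*(2 + 5) = 41419*7 = 289933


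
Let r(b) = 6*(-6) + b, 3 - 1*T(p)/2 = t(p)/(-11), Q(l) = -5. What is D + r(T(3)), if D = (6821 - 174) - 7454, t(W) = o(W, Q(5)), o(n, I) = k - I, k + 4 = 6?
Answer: -9193/11 ≈ -835.73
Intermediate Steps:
k = 2 (k = -4 + 6 = 2)
o(n, I) = 2 - I
t(W) = 7 (t(W) = 2 - 1*(-5) = 2 + 5 = 7)
T(p) = 80/11 (T(p) = 6 - 14/(-11) = 6 - 14*(-1)/11 = 6 - 2*(-7/11) = 6 + 14/11 = 80/11)
D = -807 (D = 6647 - 7454 = -807)
r(b) = -36 + b
D + r(T(3)) = -807 + (-36 + 80/11) = -807 - 316/11 = -9193/11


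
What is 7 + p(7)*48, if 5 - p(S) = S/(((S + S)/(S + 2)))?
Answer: 31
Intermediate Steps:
p(S) = 4 - S/2 (p(S) = 5 - S/((S + S)/(S + 2)) = 5 - S/((2*S)/(2 + S)) = 5 - S/(2*S/(2 + S)) = 5 - S*(2 + S)/(2*S) = 5 - (1 + S/2) = 5 + (-1 - S/2) = 4 - S/2)
7 + p(7)*48 = 7 + (4 - 1/2*7)*48 = 7 + (4 - 7/2)*48 = 7 + (1/2)*48 = 7 + 24 = 31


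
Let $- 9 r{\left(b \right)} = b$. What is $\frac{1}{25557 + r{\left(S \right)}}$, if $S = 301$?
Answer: $\frac{9}{229712} \approx 3.918 \cdot 10^{-5}$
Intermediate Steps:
$r{\left(b \right)} = - \frac{b}{9}$
$\frac{1}{25557 + r{\left(S \right)}} = \frac{1}{25557 - \frac{301}{9}} = \frac{1}{\frac{229712}{9}} = \frac{9}{229712}$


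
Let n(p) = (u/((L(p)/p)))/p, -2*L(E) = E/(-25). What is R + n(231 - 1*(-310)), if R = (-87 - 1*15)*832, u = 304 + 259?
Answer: -45883274/541 ≈ -84812.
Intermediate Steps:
L(E) = E/50 (L(E) = -E/(2*(-25)) = -E*(-1)/(2*25) = -(-1)*E/50 = E/50)
u = 563
R = -84864 (R = (-87 - 15)*832 = -102*832 = -84864)
n(p) = 28150/p (n(p) = (563/(((p/50)/p)))/p = (563/(1/50))/p = (563*50)/p = 28150/p)
R + n(231 - 1*(-310)) = -84864 + 28150/(231 - 1*(-310)) = -84864 + 28150/(231 + 310) = -84864 + 28150/541 = -45883274/541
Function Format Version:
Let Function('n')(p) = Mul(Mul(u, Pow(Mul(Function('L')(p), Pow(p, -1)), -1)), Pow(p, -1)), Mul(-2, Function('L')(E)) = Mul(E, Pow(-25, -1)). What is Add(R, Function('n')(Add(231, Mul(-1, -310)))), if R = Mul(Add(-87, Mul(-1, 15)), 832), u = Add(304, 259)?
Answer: Rational(-45883274, 541) ≈ -84812.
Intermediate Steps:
Function('L')(E) = Mul(Rational(1, 50), E) (Function('L')(E) = Mul(Rational(-1, 2), Mul(E, Pow(-25, -1))) = Mul(Rational(-1, 2), Mul(E, Rational(-1, 25))) = Mul(Rational(-1, 2), Mul(Rational(-1, 25), E)) = Mul(Rational(1, 50), E))
u = 563
R = -84864 (R = Mul(Add(-87, -15), 832) = Mul(-102, 832) = -84864)
Function('n')(p) = Mul(28150, Pow(p, -1)) (Function('n')(p) = Mul(Mul(563, Pow(Mul(Mul(Rational(1, 50), p), Pow(p, -1)), -1)), Pow(p, -1)) = Mul(Mul(563, Pow(Rational(1, 50), -1)), Pow(p, -1)) = Mul(Mul(563, 50), Pow(p, -1)) = Mul(28150, Pow(p, -1)))
Add(R, Function('n')(Add(231, Mul(-1, -310)))) = Add(-84864, Mul(28150, Pow(Add(231, Mul(-1, -310)), -1))) = Add(-84864, Mul(28150, Pow(Add(231, 310), -1))) = Add(-84864, Mul(28150, Pow(541, -1))) = Add(-84864, Mul(28150, Rational(1, 541))) = Add(-84864, Rational(28150, 541)) = Rational(-45883274, 541)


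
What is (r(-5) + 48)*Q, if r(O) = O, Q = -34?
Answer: -1462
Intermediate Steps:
(r(-5) + 48)*Q = (-5 + 48)*(-34) = 43*(-34) = -1462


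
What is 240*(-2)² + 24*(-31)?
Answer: 216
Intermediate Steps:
240*(-2)² + 24*(-31) = 240*4 - 744 = 960 - 744 = 216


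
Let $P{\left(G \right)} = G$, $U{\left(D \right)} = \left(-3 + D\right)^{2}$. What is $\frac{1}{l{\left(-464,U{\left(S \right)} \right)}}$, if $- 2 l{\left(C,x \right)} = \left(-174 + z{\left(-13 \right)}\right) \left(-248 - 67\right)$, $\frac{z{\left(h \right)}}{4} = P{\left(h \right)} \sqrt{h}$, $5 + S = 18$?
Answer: $\frac{i}{315 \left(- 87 i + 26 \sqrt{13}\right)} \approx -1.6885 \cdot 10^{-5} + 1.8194 \cdot 10^{-5} i$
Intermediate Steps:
$S = 13$ ($S = -5 + 18 = 13$)
$z{\left(h \right)} = 4 h^{\frac{3}{2}}$ ($z{\left(h \right)} = 4 h \sqrt{h} = 4 h^{\frac{3}{2}}$)
$l{\left(C,x \right)} = -27405 - 8190 i \sqrt{13}$ ($l{\left(C,x \right)} = - \frac{\left(-174 + 4 \left(-13\right)^{\frac{3}{2}}\right) \left(-248 - 67\right)}{2} = - \frac{\left(-174 + 4 \left(- 13 i \sqrt{13}\right)\right) \left(-315\right)}{2} = - \frac{\left(-174 - 52 i \sqrt{13}\right) \left(-315\right)}{2} = - \frac{54810 + 16380 i \sqrt{13}}{2} = -27405 - 8190 i \sqrt{13}$)
$\frac{1}{l{\left(-464,U{\left(S \right)} \right)}} = \frac{1}{-27405 - 8190 i \sqrt{13}}$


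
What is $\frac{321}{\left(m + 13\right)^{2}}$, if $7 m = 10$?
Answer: $\frac{15729}{10201} \approx 1.5419$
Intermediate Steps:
$m = \frac{10}{7}$ ($m = \frac{1}{7} \cdot 10 = \frac{10}{7} \approx 1.4286$)
$\frac{321}{\left(m + 13\right)^{2}} = \frac{321}{\left(\frac{10}{7} + 13\right)^{2}} = \frac{321}{\left(\frac{101}{7}\right)^{2}} = \frac{321}{\frac{10201}{49}} = 321 \cdot \frac{49}{10201} = \frac{15729}{10201}$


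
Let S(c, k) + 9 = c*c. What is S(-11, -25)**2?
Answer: 12544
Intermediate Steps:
S(c, k) = -9 + c**2 (S(c, k) = -9 + c*c = -9 + c**2)
S(-11, -25)**2 = (-9 + (-11)**2)**2 = (-9 + 121)**2 = 112**2 = 12544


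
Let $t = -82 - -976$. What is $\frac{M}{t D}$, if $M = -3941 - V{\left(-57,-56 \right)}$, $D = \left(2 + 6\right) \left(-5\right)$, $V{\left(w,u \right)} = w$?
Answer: $\frac{971}{8940} \approx 0.10861$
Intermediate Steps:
$t = 894$ ($t = -82 + 976 = 894$)
$D = -40$ ($D = 8 \left(-5\right) = -40$)
$M = -3884$ ($M = -3941 - -57 = -3941 + 57 = -3884$)
$\frac{M}{t D} = - \frac{3884}{894 \left(-40\right)} = - \frac{3884}{-35760} = \left(-3884\right) \left(- \frac{1}{35760}\right) = \frac{971}{8940}$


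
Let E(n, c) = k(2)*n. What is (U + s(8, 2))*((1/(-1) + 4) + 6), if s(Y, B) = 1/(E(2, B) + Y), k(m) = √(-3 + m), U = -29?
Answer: -4419/17 - 9*I/34 ≈ -259.94 - 0.26471*I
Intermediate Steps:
E(n, c) = I*n (E(n, c) = √(-3 + 2)*n = √(-1)*n = I*n)
s(Y, B) = 1/(Y + 2*I) (s(Y, B) = 1/(I*2 + Y) = 1/(2*I + Y) = 1/(Y + 2*I))
(U + s(8, 2))*((1/(-1) + 4) + 6) = (-29 + 1/(8 + 2*I))*((1/(-1) + 4) + 6) = (-29 + (8 - 2*I)/68)*((-1 + 4) + 6) = (-29 + (8 - 2*I)/68)*(3 + 6) = (-29 + (8 - 2*I)/68)*9 = -261 + 9*(8 - 2*I)/68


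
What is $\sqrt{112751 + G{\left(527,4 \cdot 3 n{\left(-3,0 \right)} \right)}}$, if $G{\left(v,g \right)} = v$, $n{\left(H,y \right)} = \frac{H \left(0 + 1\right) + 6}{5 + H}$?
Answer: $\sqrt{113278} \approx 336.57$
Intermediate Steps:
$n{\left(H,y \right)} = \frac{6 + H}{5 + H}$ ($n{\left(H,y \right)} = \frac{H 1 + 6}{5 + H} = \frac{H + 6}{5 + H} = \frac{6 + H}{5 + H}$)
$\sqrt{112751 + G{\left(527,4 \cdot 3 n{\left(-3,0 \right)} \right)}} = \sqrt{112751 + 527} = \sqrt{113278}$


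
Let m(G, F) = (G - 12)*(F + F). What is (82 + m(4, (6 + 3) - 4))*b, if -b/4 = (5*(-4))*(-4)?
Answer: -640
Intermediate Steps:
m(G, F) = 2*F*(-12 + G) (m(G, F) = (-12 + G)*(2*F) = 2*F*(-12 + G))
b = -320 (b = -4*5*(-4)*(-4) = -(-80)*(-4) = -4*80 = -320)
(82 + m(4, (6 + 3) - 4))*b = (82 + 2*((6 + 3) - 4)*(-12 + 4))*(-320) = (82 + 2*(9 - 4)*(-8))*(-320) = (82 + 2*5*(-8))*(-320) = (82 - 80)*(-320) = 2*(-320) = -640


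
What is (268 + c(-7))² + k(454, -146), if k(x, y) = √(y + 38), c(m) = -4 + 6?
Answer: 72900 + 6*I*√3 ≈ 72900.0 + 10.392*I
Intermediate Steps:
c(m) = 2
k(x, y) = √(38 + y)
(268 + c(-7))² + k(454, -146) = (268 + 2)² + √(38 - 146) = 270² + √(-108) = 72900 + 6*I*√3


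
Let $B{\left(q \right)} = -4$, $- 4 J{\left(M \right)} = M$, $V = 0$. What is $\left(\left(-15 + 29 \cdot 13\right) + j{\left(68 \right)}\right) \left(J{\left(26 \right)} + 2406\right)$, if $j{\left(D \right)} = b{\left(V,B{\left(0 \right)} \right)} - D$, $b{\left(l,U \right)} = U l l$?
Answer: $705453$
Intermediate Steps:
$J{\left(M \right)} = - \frac{M}{4}$
$b{\left(l,U \right)} = U l^{2}$
$j{\left(D \right)} = - D$ ($j{\left(D \right)} = - 4 \cdot 0^{2} - D = \left(-4\right) 0 - D = 0 - D = - D$)
$\left(\left(-15 + 29 \cdot 13\right) + j{\left(68 \right)}\right) \left(J{\left(26 \right)} + 2406\right) = \left(\left(-15 + 29 \cdot 13\right) - 68\right) \left(\left(- \frac{1}{4}\right) 26 + 2406\right) = \left(\left(-15 + 377\right) - 68\right) \left(- \frac{13}{2} + 2406\right) = \left(362 - 68\right) \frac{4799}{2} = 294 \cdot \frac{4799}{2} = 705453$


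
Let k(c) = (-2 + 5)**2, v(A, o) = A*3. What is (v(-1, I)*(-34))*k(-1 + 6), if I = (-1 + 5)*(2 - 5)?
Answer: 918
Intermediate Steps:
I = -12 (I = 4*(-3) = -12)
v(A, o) = 3*A
k(c) = 9 (k(c) = 3**2 = 9)
(v(-1, I)*(-34))*k(-1 + 6) = ((3*(-1))*(-34))*9 = -3*(-34)*9 = 102*9 = 918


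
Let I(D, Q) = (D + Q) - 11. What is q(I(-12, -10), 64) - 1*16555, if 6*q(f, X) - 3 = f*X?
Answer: -33813/2 ≈ -16907.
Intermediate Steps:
I(D, Q) = -11 + D + Q
q(f, X) = ½ + X*f/6 (q(f, X) = ½ + (f*X)/6 = ½ + (X*f)/6 = ½ + X*f/6)
q(I(-12, -10), 64) - 1*16555 = (½ + (⅙)*64*(-11 - 12 - 10)) - 1*16555 = (½ + (⅙)*64*(-33)) - 16555 = (½ - 352) - 16555 = -703/2 - 16555 = -33813/2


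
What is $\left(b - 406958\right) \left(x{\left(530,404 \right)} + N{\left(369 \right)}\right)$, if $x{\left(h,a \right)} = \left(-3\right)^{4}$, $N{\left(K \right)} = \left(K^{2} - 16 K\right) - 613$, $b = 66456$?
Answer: $-44171621950$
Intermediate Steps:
$N{\left(K \right)} = -613 + K^{2} - 16 K$
$x{\left(h,a \right)} = 81$
$\left(b - 406958\right) \left(x{\left(530,404 \right)} + N{\left(369 \right)}\right) = \left(66456 - 406958\right) \left(81 - \left(6517 - 136161\right)\right) = - 340502 \left(81 - -129644\right) = - 340502 \left(81 + 129644\right) = \left(-340502\right) 129725 = -44171621950$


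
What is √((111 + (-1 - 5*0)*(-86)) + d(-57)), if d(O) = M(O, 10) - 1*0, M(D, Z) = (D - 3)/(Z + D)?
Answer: √437993/47 ≈ 14.081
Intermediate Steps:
M(D, Z) = (-3 + D)/(D + Z)
d(O) = (-3 + O)/(10 + O) (d(O) = (-3 + O)/(O + 10) - 1*0 = (-3 + O)/(10 + O) + 0 = (-3 + O)/(10 + O))
√((111 + (-1 - 5*0)*(-86)) + d(-57)) = √((111 + (-1 - 5*0)*(-86)) + (-3 - 57)/(10 - 57)) = √((111 + (-1 + 0)*(-86)) - 60/(-47)) = √((111 - 1*(-86)) - 1/47*(-60)) = √((111 + 86) + 60/47) = √(197 + 60/47) = √(9319/47) = √437993/47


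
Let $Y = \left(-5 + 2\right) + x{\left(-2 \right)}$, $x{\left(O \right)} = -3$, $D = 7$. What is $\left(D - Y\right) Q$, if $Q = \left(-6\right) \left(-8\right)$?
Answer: $624$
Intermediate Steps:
$Q = 48$
$Y = -6$ ($Y = \left(-5 + 2\right) - 3 = -3 - 3 = -6$)
$\left(D - Y\right) Q = \left(7 - -6\right) 48 = \left(7 + 6\right) 48 = 13 \cdot 48 = 624$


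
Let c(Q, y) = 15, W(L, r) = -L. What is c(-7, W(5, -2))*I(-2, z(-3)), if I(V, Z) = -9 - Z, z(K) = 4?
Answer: -195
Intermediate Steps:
c(-7, W(5, -2))*I(-2, z(-3)) = 15*(-9 - 1*4) = 15*(-9 - 4) = 15*(-13) = -195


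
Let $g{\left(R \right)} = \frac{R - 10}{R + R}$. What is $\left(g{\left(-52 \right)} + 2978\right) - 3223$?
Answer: $- \frac{12709}{52} \approx -244.4$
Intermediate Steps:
$g{\left(R \right)} = \frac{-10 + R}{2 R}$
$\left(g{\left(-52 \right)} + 2978\right) - 3223 = \left(\frac{-10 - 52}{2 \left(-52\right)} + 2978\right) - 3223 = \left(\frac{1}{2} \left(- \frac{1}{52}\right) \left(-62\right) + 2978\right) - 3223 = \left(\frac{31}{52} + 2978\right) - 3223 = \frac{154887}{52} - 3223 = - \frac{12709}{52}$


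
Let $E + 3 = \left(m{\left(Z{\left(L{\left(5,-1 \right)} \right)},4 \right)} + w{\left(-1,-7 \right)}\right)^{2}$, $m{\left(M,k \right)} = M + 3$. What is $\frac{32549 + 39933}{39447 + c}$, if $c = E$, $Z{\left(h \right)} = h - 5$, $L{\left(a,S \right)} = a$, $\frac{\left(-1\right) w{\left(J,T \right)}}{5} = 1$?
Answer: $\frac{36241}{19724} \approx 1.8374$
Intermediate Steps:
$w{\left(J,T \right)} = -5$ ($w{\left(J,T \right)} = \left(-5\right) 1 = -5$)
$Z{\left(h \right)} = -5 + h$
$m{\left(M,k \right)} = 3 + M$
$E = 1$ ($E = -3 + \left(\left(3 + \left(-5 + 5\right)\right) - 5\right)^{2} = -3 + \left(\left(3 + 0\right) - 5\right)^{2} = -3 + \left(3 - 5\right)^{2} = -3 + \left(-2\right)^{2} = -3 + 4 = 1$)
$c = 1$
$\frac{32549 + 39933}{39447 + c} = \frac{32549 + 39933}{39447 + 1} = \frac{72482}{39448} = 72482 \cdot \frac{1}{39448} = \frac{36241}{19724}$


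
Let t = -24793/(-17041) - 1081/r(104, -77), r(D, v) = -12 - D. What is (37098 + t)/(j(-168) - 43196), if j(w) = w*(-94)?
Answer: -73354991397/54171021424 ≈ -1.3541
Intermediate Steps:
j(w) = -94*w
t = 21297309/1976756 (t = -24793/(-17041) - 1081/(-12 - 1*104) = -24793*(-1/17041) - 1081/(-12 - 104) = 24793/17041 - 1081/(-116) = 24793/17041 - 1081*(-1/116) = 24793/17041 + 1081/116 = 21297309/1976756 ≈ 10.774)
(37098 + t)/(j(-168) - 43196) = (37098 + 21297309/1976756)/(-94*(-168) - 43196) = 73354991397/(1976756*(15792 - 43196)) = (73354991397/1976756)/(-27404) = (73354991397/1976756)*(-1/27404) = -73354991397/54171021424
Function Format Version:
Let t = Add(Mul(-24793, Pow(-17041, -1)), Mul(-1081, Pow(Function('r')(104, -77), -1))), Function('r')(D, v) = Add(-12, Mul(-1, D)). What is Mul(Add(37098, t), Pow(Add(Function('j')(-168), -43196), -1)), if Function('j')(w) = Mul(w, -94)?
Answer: Rational(-73354991397, 54171021424) ≈ -1.3541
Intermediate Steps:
Function('j')(w) = Mul(-94, w)
t = Rational(21297309, 1976756) (t = Add(Mul(-24793, Pow(-17041, -1)), Mul(-1081, Pow(Add(-12, Mul(-1, 104)), -1))) = Add(Mul(-24793, Rational(-1, 17041)), Mul(-1081, Pow(Add(-12, -104), -1))) = Add(Rational(24793, 17041), Mul(-1081, Pow(-116, -1))) = Add(Rational(24793, 17041), Mul(-1081, Rational(-1, 116))) = Add(Rational(24793, 17041), Rational(1081, 116)) = Rational(21297309, 1976756) ≈ 10.774)
Mul(Add(37098, t), Pow(Add(Function('j')(-168), -43196), -1)) = Mul(Add(37098, Rational(21297309, 1976756)), Pow(Add(Mul(-94, -168), -43196), -1)) = Mul(Rational(73354991397, 1976756), Pow(Add(15792, -43196), -1)) = Mul(Rational(73354991397, 1976756), Pow(-27404, -1)) = Mul(Rational(73354991397, 1976756), Rational(-1, 27404)) = Rational(-73354991397, 54171021424)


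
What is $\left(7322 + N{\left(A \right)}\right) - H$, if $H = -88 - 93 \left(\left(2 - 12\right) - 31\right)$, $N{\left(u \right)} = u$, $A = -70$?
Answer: $3527$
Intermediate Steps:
$H = 3725$ ($H = -88 - 93 \left(-10 - 31\right) = -88 - -3813 = -88 + 3813 = 3725$)
$\left(7322 + N{\left(A \right)}\right) - H = \left(7322 - 70\right) - 3725 = 7252 - 3725 = 3527$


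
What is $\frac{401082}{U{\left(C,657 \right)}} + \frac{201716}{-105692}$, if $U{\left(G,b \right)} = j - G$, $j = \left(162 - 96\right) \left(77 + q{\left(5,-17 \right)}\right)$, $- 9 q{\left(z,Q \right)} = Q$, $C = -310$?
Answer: $\frac{15479384554}{218650325} \approx 70.795$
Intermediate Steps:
$q{\left(z,Q \right)} = - \frac{Q}{9}$
$j = \frac{15620}{3}$ ($j = \left(162 - 96\right) \left(77 - - \frac{17}{9}\right) = 66 \left(77 + \frac{17}{9}\right) = 66 \cdot \frac{710}{9} = \frac{15620}{3} \approx 5206.7$)
$U{\left(G,b \right)} = \frac{15620}{3} - G$
$\frac{401082}{U{\left(C,657 \right)}} + \frac{201716}{-105692} = \frac{401082}{\frac{15620}{3} - -310} + \frac{201716}{-105692} = \frac{401082}{\frac{15620}{3} + 310} + 201716 \left(- \frac{1}{105692}\right) = \frac{401082}{\frac{16550}{3}} - \frac{50429}{26423} = 401082 \cdot \frac{3}{16550} - \frac{50429}{26423} = \frac{601623}{8275} - \frac{50429}{26423} = \frac{15479384554}{218650325}$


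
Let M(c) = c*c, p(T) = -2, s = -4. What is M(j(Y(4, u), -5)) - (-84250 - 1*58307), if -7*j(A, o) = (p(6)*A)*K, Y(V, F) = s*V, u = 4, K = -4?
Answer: 7001677/49 ≈ 1.4289e+5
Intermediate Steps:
Y(V, F) = -4*V
j(A, o) = -8*A/7 (j(A, o) = -(-2*A)*(-4)/7 = -8*A/7)
M(c) = c²
M(j(Y(4, u), -5)) - (-84250 - 1*58307) = (-(-32)*4/7)² - (-84250 - 1*58307) = (-8/7*(-16))² - (-84250 - 58307) = (128/7)² - 1*(-142557) = 16384/49 + 142557 = 7001677/49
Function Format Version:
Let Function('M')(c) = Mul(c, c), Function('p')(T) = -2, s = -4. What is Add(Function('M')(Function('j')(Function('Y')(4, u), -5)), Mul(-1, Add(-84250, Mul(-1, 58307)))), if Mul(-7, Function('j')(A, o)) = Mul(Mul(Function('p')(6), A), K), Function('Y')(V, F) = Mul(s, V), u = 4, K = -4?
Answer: Rational(7001677, 49) ≈ 1.4289e+5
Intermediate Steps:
Function('Y')(V, F) = Mul(-4, V)
Function('j')(A, o) = Mul(Rational(-8, 7), A) (Function('j')(A, o) = Mul(Rational(-1, 7), Mul(Mul(-2, A), -4)) = Mul(Rational(-1, 7), Mul(8, A)) = Mul(Rational(-8, 7), A))
Function('M')(c) = Pow(c, 2)
Add(Function('M')(Function('j')(Function('Y')(4, u), -5)), Mul(-1, Add(-84250, Mul(-1, 58307)))) = Add(Pow(Mul(Rational(-8, 7), Mul(-4, 4)), 2), Mul(-1, Add(-84250, Mul(-1, 58307)))) = Add(Pow(Mul(Rational(-8, 7), -16), 2), Mul(-1, Add(-84250, -58307))) = Add(Pow(Rational(128, 7), 2), Mul(-1, -142557)) = Add(Rational(16384, 49), 142557) = Rational(7001677, 49)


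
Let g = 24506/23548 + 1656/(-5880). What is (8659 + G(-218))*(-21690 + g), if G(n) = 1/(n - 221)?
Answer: -3397571264649390/18090751 ≈ -1.8781e+8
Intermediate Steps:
g = 312797/412090 (g = 24506*(1/23548) + 1656*(-1/5880) = 12253/11774 - 69/245 = 312797/412090 ≈ 0.75905)
G(n) = 1/(-221 + n)
(8659 + G(-218))*(-21690 + g) = (8659 + 1/(-221 - 218))*(-21690 + 312797/412090) = (8659 + 1/(-439))*(-8937919303/412090) = (8659 - 1/439)*(-8937919303/412090) = (3801300/439)*(-8937919303/412090) = -3397571264649390/18090751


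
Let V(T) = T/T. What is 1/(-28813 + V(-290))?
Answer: -1/28812 ≈ -3.4708e-5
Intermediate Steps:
V(T) = 1
1/(-28813 + V(-290)) = 1/(-28813 + 1) = 1/(-28812) = -1/28812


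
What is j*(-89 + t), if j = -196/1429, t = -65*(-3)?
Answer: -20776/1429 ≈ -14.539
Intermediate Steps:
t = 195
j = -196/1429 (j = -196*1/1429 = -196/1429 ≈ -0.13716)
j*(-89 + t) = -196*(-89 + 195)/1429 = -196/1429*106 = -20776/1429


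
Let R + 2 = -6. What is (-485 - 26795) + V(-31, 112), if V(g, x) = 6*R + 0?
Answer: -27328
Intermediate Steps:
R = -8 (R = -2 - 6 = -8)
V(g, x) = -48 (V(g, x) = 6*(-8) + 0 = -48 + 0 = -48)
(-485 - 26795) + V(-31, 112) = (-485 - 26795) - 48 = -27280 - 48 = -27328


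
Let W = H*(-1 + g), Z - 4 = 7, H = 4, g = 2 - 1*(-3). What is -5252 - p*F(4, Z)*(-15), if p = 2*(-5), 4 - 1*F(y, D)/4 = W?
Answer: 1948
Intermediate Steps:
g = 5 (g = 2 + 3 = 5)
Z = 11 (Z = 4 + 7 = 11)
W = 16 (W = 4*(-1 + 5) = 4*4 = 16)
F(y, D) = -48 (F(y, D) = 16 - 4*16 = 16 - 64 = -48)
p = -10
-5252 - p*F(4, Z)*(-15) = -5252 - (-10*(-48))*(-15) = -5252 - 480*(-15) = -5252 - 1*(-7200) = -5252 + 7200 = 1948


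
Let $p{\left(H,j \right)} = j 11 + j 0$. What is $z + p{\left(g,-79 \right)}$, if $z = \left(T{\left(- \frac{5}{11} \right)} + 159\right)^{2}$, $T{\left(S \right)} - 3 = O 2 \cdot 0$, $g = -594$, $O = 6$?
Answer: $25375$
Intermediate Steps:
$p{\left(H,j \right)} = 11 j$ ($p{\left(H,j \right)} = 11 j + 0 = 11 j$)
$T{\left(S \right)} = 3$ ($T{\left(S \right)} = 3 + 6 \cdot 2 \cdot 0 = 3 + 6 \cdot 0 = 3 + 0 = 3$)
$z = 26244$ ($z = \left(3 + 159\right)^{2} = 162^{2} = 26244$)
$z + p{\left(g,-79 \right)} = 26244 + 11 \left(-79\right) = 26244 - 869 = 25375$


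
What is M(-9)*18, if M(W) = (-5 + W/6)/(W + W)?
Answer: 13/2 ≈ 6.5000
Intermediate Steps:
M(W) = (-5 + W/6)/(2*W) (M(W) = (-5 + W*(⅙))/((2*W)) = (-5 + W/6)*(1/(2*W)) = (-5 + W/6)/(2*W))
M(-9)*18 = ((1/12)*(-30 - 9)/(-9))*18 = ((1/12)*(-⅑)*(-39))*18 = (13/36)*18 = 13/2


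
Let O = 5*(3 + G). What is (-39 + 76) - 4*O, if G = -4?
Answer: 57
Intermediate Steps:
O = -5 (O = 5*(3 - 4) = 5*(-1) = -5)
(-39 + 76) - 4*O = (-39 + 76) - 4*(-5) = 37 + 20 = 57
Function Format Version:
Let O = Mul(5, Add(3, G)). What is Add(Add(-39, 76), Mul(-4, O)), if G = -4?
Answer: 57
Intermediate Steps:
O = -5 (O = Mul(5, Add(3, -4)) = Mul(5, -1) = -5)
Add(Add(-39, 76), Mul(-4, O)) = Add(Add(-39, 76), Mul(-4, -5)) = Add(37, 20) = 57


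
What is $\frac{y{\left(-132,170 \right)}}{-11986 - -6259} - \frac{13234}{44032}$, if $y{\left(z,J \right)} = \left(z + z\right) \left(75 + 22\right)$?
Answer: $\frac{175296723}{42028544} \approx 4.1709$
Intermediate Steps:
$y{\left(z,J \right)} = 194 z$ ($y{\left(z,J \right)} = 2 z 97 = 194 z$)
$\frac{y{\left(-132,170 \right)}}{-11986 - -6259} - \frac{13234}{44032} = \frac{194 \left(-132\right)}{-11986 - -6259} - \frac{13234}{44032} = - \frac{25608}{-11986 + 6259} - \frac{6617}{22016} = - \frac{25608}{-5727} - \frac{6617}{22016} = \left(-25608\right) \left(- \frac{1}{5727}\right) - \frac{6617}{22016} = \frac{8536}{1909} - \frac{6617}{22016} = \frac{175296723}{42028544}$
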